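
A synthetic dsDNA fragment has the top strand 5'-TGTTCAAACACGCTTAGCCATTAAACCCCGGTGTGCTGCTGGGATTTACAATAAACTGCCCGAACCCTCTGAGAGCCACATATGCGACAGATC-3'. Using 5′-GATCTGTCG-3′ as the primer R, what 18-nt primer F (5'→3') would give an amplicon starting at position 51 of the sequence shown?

5'-ATAAACTGCCCGAACCCT-3'

The reverse primer's reverse complement CGACAGATC matches the template at positions 85–93; the product starts at position 51.
The forward primer is identical to the top strand over positions 51–68: ATAAACTGCCCGAACCCT.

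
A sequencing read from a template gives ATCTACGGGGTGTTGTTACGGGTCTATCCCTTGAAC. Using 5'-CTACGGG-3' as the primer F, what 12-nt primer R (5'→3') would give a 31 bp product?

5'-CAAGGGATAGAC-3'

The forward primer binds at positions 3–9, so a 31 bp product ends at position 3 + 31 − 1 = 33.
The reverse primer anneals to the top strand over positions 22–33, i.e. to GTCTATCCCTTG.
Its sequence written 5'→3' is the reverse complement: CAAGGGATAGAC.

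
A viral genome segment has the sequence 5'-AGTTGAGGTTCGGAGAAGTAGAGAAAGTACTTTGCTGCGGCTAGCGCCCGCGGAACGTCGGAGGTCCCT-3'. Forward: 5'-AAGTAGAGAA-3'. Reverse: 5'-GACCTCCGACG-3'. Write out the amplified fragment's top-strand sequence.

5'-AAGTAGAGAAAGTACTTTGCTGCGGCTAGCGCCCGCGGAACGTCGGAGGTC-3'

The forward primer matches the template at positions 16–25.
Reverse complement of the reverse primer: CGTCGGAGGTC. This occurs on the top strand at positions 56–66.
The product is the template from position 16 through 66 (51 bp).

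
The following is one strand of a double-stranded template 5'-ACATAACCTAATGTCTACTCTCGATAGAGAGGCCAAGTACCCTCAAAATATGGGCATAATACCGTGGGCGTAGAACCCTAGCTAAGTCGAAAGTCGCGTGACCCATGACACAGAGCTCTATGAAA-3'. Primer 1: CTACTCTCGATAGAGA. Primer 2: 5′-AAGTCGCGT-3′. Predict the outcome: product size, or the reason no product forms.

No product — both primers anneal to the same strand and extend in the same direction.

Primer 1 (CTACTCTCGATAGAGA) matches the top strand at positions 15–30 (3' end points downstream).
Primer 2 (AAGTCGCGT) also matches the top strand directly, at positions 91–99 — its reverse complement ACGCGACTT is not present.
Both primers anneal to the bottom strand with 3' ends pointing the same way, so neither can prime synthesis back toward the other.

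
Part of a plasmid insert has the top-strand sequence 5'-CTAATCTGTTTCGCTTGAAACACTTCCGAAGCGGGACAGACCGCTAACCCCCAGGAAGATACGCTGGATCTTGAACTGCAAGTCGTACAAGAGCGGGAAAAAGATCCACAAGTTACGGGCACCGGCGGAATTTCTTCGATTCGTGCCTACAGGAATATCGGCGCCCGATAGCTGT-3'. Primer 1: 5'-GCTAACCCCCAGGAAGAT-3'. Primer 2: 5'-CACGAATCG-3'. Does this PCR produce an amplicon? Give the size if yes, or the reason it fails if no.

Primer 1 (GCTAACCCCCAGGAAGAT) matches the top strand at positions 43–60; it acts as a forward primer.
Primer 2's reverse complement is CGATTCGTG, matching the top strand at positions 137–145; it acts as a reverse primer.
The 3' ends face each other across positions 43–145, giving a 103 bp product.

Yes — a 103 bp product.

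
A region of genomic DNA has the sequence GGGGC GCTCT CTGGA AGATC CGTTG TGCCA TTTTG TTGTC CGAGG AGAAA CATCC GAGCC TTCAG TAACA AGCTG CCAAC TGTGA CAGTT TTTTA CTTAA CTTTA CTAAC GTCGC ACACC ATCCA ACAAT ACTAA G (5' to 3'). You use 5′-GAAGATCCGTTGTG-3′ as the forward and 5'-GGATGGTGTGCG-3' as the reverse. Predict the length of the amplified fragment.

111 bp

Forward primer GAAGATCCGTTGTG is found on the top strand at positions 14–27.
The reverse primer's reverse complement is CGCACACCATCC, which matches the template at positions 113–124.
Amplicon spans positions 14–124: 111 bp.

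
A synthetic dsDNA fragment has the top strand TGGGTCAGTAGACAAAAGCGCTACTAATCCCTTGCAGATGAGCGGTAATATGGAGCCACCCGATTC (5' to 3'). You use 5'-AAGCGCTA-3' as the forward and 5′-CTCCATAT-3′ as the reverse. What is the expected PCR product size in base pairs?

40 bp

Scanning the template, AAGCGCTA occurs at positions 16–23; this primer anneals to the bottom strand there with its 3' end pointing downstream.
Taking the reverse complement of CTCCATAT gives ATATGGAG, found at positions 48–55 on the template; the primer anneals here to the top strand with its 3' end pointing upstream.
The product runs from position 16 to position 55, so its length is 55 − 16 + 1 = 40 bp.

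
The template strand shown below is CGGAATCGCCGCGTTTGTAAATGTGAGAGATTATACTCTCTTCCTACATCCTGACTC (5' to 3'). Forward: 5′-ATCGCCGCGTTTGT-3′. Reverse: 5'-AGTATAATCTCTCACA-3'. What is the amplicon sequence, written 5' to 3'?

5'-ATCGCCGCGTTTGTAAATGTGAGAGATTATACT-3'

The forward primer matches the template at positions 5–18.
The reverse primer's reverse complement is TGTGAGAGATTATACT, which matches the template at positions 22–37.
The product is the template from position 5 through 37 (33 bp).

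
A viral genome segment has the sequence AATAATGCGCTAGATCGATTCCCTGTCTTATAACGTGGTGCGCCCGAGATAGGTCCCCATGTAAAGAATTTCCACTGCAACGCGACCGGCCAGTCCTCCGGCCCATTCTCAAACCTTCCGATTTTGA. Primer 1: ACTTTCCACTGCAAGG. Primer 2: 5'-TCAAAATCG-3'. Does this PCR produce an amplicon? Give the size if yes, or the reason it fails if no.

No product — primer 1 has no binding site in the template.

Primer 1 (ACTTTCCACTGCAAGG) does not match the top strand, and its reverse complement CCTTGCAGTGGAAAGT does not match either.
With no annealing site for primer 1, no amplification occurs.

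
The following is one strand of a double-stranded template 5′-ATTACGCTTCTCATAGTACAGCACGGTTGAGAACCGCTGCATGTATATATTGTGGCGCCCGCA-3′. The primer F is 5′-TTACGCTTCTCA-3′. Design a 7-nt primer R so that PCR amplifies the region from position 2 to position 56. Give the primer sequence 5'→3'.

The product's 3' end on the top strand is position 56.
The reverse primer anneals to the top strand over positions 50–56, i.e. to TTGTGGC.
Its sequence written 5'→3' is the reverse complement: GCCACAA.

5'-GCCACAA-3'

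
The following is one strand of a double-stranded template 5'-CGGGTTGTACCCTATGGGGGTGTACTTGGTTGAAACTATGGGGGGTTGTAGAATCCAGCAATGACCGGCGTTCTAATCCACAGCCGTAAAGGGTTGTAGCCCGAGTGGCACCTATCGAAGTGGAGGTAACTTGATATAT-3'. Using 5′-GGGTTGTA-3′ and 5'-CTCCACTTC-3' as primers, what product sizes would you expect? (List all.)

The forward primer GGGTTGTA matches the top strand at positions 2–9, 43–50, 91–98.
The reverse primer's reverse complement is GAAGTGGAG, matching at positions 117–125.
Each forward site pairs with the reverse site to give a product ending at position 125: sizes 124, 83, 35 bp.

124 bp, 83 bp, 35 bp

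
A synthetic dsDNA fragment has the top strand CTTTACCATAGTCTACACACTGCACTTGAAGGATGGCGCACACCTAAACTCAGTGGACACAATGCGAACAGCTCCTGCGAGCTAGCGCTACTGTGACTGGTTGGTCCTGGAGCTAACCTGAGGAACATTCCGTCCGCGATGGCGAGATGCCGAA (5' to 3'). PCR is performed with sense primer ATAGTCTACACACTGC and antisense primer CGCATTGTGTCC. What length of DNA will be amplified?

59 bp

Forward primer ATAGTCTACACACTGC is found on the top strand at positions 8–23.
Reverse complement of the reverse primer: GGACACAATGCG. This occurs on the top strand at positions 55–66.
Amplicon spans positions 8–66: 59 bp.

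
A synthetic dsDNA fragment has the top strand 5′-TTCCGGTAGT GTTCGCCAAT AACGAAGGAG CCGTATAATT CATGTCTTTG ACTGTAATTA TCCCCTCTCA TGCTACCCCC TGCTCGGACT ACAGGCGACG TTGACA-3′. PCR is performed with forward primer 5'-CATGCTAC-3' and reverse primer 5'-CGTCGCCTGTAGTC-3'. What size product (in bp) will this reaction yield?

The forward primer matches the template at positions 69–76.
Taking the reverse complement of CGTCGCCTGTAGTC gives GACTACAGGCGACG, found at positions 87–100 on the template; the primer anneals here to the top strand with its 3' end pointing upstream.
The product runs from position 69 to position 100, so its length is 100 − 69 + 1 = 32 bp.

32 bp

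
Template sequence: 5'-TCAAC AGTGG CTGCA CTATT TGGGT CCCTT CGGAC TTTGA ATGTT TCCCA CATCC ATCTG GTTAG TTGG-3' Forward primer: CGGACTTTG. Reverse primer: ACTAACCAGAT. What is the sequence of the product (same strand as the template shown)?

Forward primer CGGACTTTG is found on the top strand at positions 31–39.
The reverse primer's reverse complement is ATCTGGTTAGT, which matches the template at positions 56–66.
The product is the template from position 31 through 66 (36 bp).

5'-CGGACTTTGAATGTTTCCCACATCCATCTGGTTAGT-3'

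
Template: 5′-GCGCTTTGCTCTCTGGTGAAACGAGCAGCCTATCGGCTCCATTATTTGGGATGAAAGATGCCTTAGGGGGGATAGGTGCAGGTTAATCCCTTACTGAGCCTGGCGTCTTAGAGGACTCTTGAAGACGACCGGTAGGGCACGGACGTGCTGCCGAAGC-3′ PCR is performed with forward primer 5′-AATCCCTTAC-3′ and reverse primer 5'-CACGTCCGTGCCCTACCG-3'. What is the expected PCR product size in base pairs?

63 bp

Forward primer AATCCCTTAC is found on the top strand at positions 85–94.
Taking the reverse complement of CACGTCCGTGCCCTACCG gives CGGTAGGGCACGGACGTG, found at positions 130–147 on the template; the primer anneals here to the top strand with its 3' end pointing upstream.
Product length = (reverse-primer end) − (forward-primer start) + 1 = 147 − 85 + 1 = 63 bp.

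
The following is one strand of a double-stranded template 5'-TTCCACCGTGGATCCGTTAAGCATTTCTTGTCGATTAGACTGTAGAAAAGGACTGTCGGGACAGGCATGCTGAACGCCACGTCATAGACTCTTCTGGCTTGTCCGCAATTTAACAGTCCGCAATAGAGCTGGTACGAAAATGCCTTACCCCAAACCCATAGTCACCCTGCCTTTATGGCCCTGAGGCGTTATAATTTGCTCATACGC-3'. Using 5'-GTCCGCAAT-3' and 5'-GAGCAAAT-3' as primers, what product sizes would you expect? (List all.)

The forward primer GTCCGCAAT matches the top strand at positions 101–109, 116–124.
The reverse primer's reverse complement is ATTTGCTC, matching at positions 194–201.
Each forward site pairs with the reverse site to give a product ending at position 201: sizes 101, 86 bp.

101 bp, 86 bp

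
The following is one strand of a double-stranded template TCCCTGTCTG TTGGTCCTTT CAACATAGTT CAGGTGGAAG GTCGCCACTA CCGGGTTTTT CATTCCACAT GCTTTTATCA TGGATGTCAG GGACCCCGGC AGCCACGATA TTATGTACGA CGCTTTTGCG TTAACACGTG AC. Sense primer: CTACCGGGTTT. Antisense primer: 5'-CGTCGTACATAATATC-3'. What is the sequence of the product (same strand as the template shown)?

5'-CTACCGGGTTTTTCATTCCACATGCTTTTATCATGGATGTCAGGGACCCCGGCAGCCACGATATTATGTACGACG-3'

Forward primer CTACCGGGTTT is found on the top strand at positions 48–58.
Reverse complement of the reverse primer: GATATTATGTACGACG. This occurs on the top strand at positions 107–122.
The product is the template from position 48 through 122 (75 bp).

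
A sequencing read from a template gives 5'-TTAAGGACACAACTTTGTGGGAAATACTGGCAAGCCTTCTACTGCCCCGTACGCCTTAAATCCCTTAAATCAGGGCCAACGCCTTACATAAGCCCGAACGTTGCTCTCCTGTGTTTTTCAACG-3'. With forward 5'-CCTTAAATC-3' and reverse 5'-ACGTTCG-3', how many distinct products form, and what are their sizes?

Two products: 48 bp, 39 bp

The forward primer CCTTAAATC matches the top strand at positions 54–62, 63–71.
The reverse primer's reverse complement is CGAACGT, matching at positions 95–101.
Each forward site pairs with the reverse site to give a product ending at position 101: sizes 48, 39 bp.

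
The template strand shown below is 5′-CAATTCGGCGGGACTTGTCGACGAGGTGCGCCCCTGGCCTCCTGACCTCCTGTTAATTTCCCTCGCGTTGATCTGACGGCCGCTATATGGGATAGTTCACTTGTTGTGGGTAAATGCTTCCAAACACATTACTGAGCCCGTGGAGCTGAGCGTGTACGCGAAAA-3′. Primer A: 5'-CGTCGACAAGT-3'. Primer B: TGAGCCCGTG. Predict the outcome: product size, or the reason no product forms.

Primer A (CGTCGACAAGT) has reverse complement ACTTGTCGACG, which matches the top strand at positions 13–23; primer A anneals to the top strand there with its 3' end pointing upstream toward position 13.
Primer B (TGAGCCCGTG) matches the top strand directly at positions 133–142; it anneals to the bottom strand with its 3' end pointing downstream toward position 142.
The 3' ends diverge (primer A extends toward position 1, primer B toward position 164), so the primers never converge on a shared product.

No product — the primers' 3' ends point away from each other.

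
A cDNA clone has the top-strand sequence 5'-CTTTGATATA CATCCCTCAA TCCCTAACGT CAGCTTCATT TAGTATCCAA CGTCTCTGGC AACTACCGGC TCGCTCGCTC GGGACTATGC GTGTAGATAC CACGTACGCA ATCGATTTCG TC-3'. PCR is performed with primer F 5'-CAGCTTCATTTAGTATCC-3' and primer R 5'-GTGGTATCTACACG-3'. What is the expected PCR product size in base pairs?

73 bp

The forward primer matches the template at positions 31–48.
The reverse primer's reverse complement is CGTGTAGATACCAC, which matches the template at positions 90–103.
Amplicon spans positions 31–103: 73 bp.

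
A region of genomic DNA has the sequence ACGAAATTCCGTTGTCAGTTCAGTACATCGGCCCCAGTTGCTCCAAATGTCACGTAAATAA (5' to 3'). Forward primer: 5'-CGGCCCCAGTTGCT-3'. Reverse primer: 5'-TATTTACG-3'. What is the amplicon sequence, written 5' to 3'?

The forward primer matches the template at positions 29–42.
Taking the reverse complement of TATTTACG gives CGTAAATA, found at positions 53–60 on the template; the primer anneals here to the top strand with its 3' end pointing upstream.
The product is the template from position 29 through 60 (32 bp).

5'-CGGCCCCAGTTGCTCCAAATGTCACGTAAATA-3'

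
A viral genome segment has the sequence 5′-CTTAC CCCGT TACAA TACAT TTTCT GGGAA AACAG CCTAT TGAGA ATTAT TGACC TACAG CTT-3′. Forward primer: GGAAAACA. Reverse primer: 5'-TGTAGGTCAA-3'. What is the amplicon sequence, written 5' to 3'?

Forward primer GGAAAACA is found on the top strand at positions 27–34.
Reverse complement of the reverse primer: TTGACCTACA. This occurs on the top strand at positions 50–59.
The product is the template from position 27 through 59 (33 bp).

5'-GGAAAACAGCCTATTGAGAATTATTGACCTACA-3'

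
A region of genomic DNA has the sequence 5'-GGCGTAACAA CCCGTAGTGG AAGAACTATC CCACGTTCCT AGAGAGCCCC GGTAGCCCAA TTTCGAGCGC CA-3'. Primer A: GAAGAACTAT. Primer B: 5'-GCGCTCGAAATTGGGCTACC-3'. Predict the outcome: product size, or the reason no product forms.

Yes — a 51 bp product.

Primer A (GAAGAACTAT) matches the top strand at positions 20–29; it acts as a forward primer.
Primer B's reverse complement is GGTAGCCCAATTTCGAGCGC, matching the top strand at positions 51–70; it acts as a reverse primer.
The 3' ends face each other across positions 20–70, giving a 51 bp product.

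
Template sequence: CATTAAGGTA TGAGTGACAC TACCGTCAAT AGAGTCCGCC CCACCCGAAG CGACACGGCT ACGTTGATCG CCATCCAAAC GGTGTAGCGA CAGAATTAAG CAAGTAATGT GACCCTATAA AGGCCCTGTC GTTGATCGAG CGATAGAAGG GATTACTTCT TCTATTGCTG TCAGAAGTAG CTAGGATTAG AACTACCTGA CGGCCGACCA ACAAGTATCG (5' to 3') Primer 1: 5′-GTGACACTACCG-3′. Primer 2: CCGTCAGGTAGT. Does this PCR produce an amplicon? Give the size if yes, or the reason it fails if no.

Primer 1 (GTGACACTACCG) matches the top strand at positions 14–25; it acts as a forward primer.
Primer 2's reverse complement is ACTACCTGACGG, matching the top strand at positions 192–203; it acts as a reverse primer.
The 3' ends face each other across positions 14–203, giving a 190 bp product.

Yes — a 190 bp product.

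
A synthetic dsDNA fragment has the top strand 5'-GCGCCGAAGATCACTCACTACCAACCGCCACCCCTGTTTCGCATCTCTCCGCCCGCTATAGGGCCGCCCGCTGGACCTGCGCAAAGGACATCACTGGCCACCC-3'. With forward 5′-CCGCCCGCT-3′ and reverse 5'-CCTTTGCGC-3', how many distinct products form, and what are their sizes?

The forward primer CCGCCCGCT matches the top strand at positions 49–57, 64–72.
The reverse primer's reverse complement is GCGCAAAGG, matching at positions 79–87.
Each forward site pairs with the reverse site to give a product ending at position 87: sizes 39, 24 bp.

Two products: 39 bp, 24 bp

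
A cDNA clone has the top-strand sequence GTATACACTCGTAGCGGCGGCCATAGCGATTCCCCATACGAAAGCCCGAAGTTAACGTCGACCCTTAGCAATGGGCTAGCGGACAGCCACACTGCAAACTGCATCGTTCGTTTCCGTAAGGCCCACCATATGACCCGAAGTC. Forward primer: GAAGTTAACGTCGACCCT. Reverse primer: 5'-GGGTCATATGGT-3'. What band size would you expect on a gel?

The forward primer matches the template at positions 48–65.
Taking the reverse complement of GGGTCATATGGT gives ACCATATGACCC, found at positions 125–136 on the template; the primer anneals here to the top strand with its 3' end pointing upstream.
Product length = (reverse-primer end) − (forward-primer start) + 1 = 136 − 48 + 1 = 89 bp.

89 bp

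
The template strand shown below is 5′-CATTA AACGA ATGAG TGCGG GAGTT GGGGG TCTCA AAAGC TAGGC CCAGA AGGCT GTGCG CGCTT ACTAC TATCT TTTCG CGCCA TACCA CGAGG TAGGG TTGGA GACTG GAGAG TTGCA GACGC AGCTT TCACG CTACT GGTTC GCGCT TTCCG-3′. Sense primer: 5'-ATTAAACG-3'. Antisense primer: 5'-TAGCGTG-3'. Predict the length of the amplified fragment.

The forward primer matches the template at positions 2–9.
The reverse primer's reverse complement is CACGCTA, which matches the template at positions 132–138.
Amplicon spans positions 2–138: 137 bp.

137 bp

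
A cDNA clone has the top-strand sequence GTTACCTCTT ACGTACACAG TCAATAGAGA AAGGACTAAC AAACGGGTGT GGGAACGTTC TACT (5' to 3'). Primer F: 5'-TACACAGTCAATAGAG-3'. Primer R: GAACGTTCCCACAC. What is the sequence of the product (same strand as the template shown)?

5'-TACACAGTCAATAGAGAAAGGACTAACAAACGGGTGTGGGAACGTTC-3'

The forward primer matches the template at positions 14–29.
The reverse primer's reverse complement is GTGTGGGAACGTTC, which matches the template at positions 47–60.
The product is the template from position 14 through 60 (47 bp).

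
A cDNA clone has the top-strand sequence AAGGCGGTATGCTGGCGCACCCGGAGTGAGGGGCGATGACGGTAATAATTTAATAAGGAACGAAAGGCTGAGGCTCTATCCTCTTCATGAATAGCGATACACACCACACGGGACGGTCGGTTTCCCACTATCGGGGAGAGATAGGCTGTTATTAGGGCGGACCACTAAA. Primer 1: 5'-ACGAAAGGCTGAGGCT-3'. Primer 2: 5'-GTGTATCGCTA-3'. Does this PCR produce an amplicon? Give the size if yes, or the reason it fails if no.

Yes — a 43 bp product.

Primer 1 (ACGAAAGGCTGAGGCT) matches the top strand at positions 60–75; it acts as a forward primer.
Primer 2's reverse complement is TAGCGATACAC, matching the top strand at positions 92–102; it acts as a reverse primer.
The 3' ends face each other across positions 60–102, giving a 43 bp product.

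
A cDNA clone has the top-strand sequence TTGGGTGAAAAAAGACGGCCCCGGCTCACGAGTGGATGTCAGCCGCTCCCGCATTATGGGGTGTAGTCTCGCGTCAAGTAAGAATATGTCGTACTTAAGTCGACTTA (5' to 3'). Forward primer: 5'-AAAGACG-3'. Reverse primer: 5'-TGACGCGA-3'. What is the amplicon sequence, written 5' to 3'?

5'-AAAGACGGCCCCGGCTCACGAGTGGATGTCAGCCGCTCCCGCATTATGGGGTGTAGTCTCGCGTCA-3'

The forward primer matches the template at positions 11–17.
Taking the reverse complement of TGACGCGA gives TCGCGTCA, found at positions 69–76 on the template; the primer anneals here to the top strand with its 3' end pointing upstream.
The product is the template from position 11 through 76 (66 bp).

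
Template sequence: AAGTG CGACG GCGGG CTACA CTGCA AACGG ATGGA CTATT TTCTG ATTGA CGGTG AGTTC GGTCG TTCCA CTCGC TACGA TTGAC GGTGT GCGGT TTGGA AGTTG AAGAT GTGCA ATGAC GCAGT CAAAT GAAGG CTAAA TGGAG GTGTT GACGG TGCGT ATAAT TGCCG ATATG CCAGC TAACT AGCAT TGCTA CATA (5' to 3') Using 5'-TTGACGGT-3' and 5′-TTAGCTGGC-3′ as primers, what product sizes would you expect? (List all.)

The forward primer TTGACGGT matches the top strand at positions 47–54, 81–88, 149–156.
The reverse primer's reverse complement is GCCAGCTAA, matching at positions 175–183.
Each forward site pairs with the reverse site to give a product ending at position 183: sizes 137, 103, 35 bp.

137 bp, 103 bp, 35 bp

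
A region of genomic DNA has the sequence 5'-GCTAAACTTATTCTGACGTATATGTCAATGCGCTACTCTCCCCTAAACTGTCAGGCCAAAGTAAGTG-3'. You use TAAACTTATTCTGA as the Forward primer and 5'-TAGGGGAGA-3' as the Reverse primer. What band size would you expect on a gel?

43 bp

Forward primer TAAACTTATTCTGA is found on the top strand at positions 3–16.
The reverse primer's reverse complement is TCTCCCCTA, which matches the template at positions 37–45.
Amplicon spans positions 3–45: 43 bp.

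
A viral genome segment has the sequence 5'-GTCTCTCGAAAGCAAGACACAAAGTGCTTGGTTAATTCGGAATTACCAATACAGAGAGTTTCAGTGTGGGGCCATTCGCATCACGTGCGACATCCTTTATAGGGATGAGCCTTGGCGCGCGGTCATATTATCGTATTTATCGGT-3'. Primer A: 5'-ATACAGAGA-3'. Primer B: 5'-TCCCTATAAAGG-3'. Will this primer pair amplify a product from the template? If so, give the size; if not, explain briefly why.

Primer A (ATACAGAGA) matches the top strand at positions 49–57; it acts as a forward primer.
Primer B's reverse complement is CCTTTATAGGGA, matching the top strand at positions 94–105; it acts as a reverse primer.
The 3' ends face each other across positions 49–105, giving a 57 bp product.

Yes — a 57 bp product.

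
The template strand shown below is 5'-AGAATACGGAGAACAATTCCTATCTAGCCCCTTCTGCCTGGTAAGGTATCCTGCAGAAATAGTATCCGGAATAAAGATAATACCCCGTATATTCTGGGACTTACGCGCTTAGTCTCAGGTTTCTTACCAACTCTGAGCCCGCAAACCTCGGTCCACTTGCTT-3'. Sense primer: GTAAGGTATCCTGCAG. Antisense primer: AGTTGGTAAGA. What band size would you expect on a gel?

The forward primer matches the template at positions 41–56.
Reverse complement of the reverse primer: TCTTACCAACT. This occurs on the top strand at positions 122–132.
Product length = (reverse-primer end) − (forward-primer start) + 1 = 132 − 41 + 1 = 92 bp.

92 bp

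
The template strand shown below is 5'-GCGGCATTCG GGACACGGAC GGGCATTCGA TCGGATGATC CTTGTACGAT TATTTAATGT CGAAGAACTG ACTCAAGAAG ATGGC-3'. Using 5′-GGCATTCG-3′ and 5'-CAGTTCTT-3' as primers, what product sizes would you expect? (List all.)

The forward primer GGCATTCG matches the top strand at positions 3–10, 22–29.
The reverse primer's reverse complement is AAGAACTG, matching at positions 63–70.
Each forward site pairs with the reverse site to give a product ending at position 70: sizes 68, 49 bp.

68 bp, 49 bp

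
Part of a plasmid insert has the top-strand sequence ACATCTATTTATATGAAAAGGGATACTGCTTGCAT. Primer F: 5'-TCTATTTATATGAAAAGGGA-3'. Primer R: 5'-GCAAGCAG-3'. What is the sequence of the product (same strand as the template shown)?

Forward primer TCTATTTATATGAAAAGGGA is found on the top strand at positions 4–23.
The reverse primer's reverse complement is CTGCTTGC, which matches the template at positions 26–33.
The product is the template from position 4 through 33 (30 bp).

5'-TCTATTTATATGAAAAGGGATACTGCTTGC-3'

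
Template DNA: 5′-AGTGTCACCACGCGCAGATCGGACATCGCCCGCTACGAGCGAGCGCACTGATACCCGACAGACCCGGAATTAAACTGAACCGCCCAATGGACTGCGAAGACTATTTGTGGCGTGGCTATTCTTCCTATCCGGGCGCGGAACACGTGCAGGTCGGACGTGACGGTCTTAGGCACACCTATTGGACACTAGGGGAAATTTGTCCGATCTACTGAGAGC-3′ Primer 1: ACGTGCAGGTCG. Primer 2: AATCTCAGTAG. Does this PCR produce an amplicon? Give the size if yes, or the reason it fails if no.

No product — primer 2 has no binding site in the template.

Primer 2 (AATCTCAGTAG) does not match the top strand, and its reverse complement CTACTGAGATT does not match either.
With no annealing site for primer 2, no amplification occurs.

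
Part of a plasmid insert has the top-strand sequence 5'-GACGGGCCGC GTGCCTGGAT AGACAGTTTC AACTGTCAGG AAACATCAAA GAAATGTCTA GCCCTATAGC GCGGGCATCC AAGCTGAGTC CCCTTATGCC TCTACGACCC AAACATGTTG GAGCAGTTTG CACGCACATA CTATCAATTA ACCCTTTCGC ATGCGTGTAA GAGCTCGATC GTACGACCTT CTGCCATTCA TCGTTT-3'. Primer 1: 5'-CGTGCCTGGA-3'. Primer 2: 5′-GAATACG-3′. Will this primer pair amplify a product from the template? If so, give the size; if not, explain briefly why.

Primer 2 (GAATACG) does not match the top strand, and its reverse complement CGTATTC does not match either.
With no annealing site for primer 2, no amplification occurs.

No product — primer 2 has no binding site in the template.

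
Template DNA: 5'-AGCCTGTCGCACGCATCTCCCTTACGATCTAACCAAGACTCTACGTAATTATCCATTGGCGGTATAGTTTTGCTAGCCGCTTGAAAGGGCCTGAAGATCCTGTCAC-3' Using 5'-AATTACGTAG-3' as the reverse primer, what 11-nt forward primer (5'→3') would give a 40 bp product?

5'-ACGCATCTCCC-3'

The reverse primer's reverse complement CTACGTAATT matches the template at positions 41–50, so the product ends at position 50.
A 40 bp product then starts at position 50 − 40 + 1 = 11.
The forward primer is identical to the top strand there: ACGCATCTCCC.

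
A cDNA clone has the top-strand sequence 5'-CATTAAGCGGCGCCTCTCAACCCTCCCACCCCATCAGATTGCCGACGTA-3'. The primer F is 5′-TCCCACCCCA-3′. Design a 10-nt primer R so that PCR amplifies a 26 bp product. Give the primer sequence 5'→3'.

5'-TACGTCGGCA-3'

The forward primer binds at positions 24–33, so a 26 bp product ends at position 24 + 26 − 1 = 49.
The reverse primer anneals to the top strand over positions 40–49, i.e. to TGCCGACGTA.
Its sequence written 5'→3' is the reverse complement: TACGTCGGCA.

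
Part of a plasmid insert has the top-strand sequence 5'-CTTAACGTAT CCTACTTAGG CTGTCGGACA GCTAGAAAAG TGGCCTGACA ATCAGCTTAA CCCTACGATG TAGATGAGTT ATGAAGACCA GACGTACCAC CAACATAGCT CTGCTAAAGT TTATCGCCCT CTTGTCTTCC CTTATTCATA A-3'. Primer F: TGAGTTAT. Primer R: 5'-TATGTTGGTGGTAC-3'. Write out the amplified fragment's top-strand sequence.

Forward primer TGAGTTAT is found on the top strand at positions 75–82.
Taking the reverse complement of TATGTTGGTGGTAC gives GTACCACCAACATA, found at positions 94–107 on the template; the primer anneals here to the top strand with its 3' end pointing upstream.
The product is the template from position 75 through 107 (33 bp).

5'-TGAGTTATGAAGACCAGACGTACCACCAACATA-3'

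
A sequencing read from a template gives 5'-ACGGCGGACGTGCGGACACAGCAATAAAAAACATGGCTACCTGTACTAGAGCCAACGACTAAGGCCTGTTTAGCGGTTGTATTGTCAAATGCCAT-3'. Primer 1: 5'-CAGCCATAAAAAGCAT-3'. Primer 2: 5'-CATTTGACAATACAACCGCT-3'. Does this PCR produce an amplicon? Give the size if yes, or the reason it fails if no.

Primer 1 (CAGCCATAAAAAGCAT) does not match the top strand, and its reverse complement ATGCTTTTTATGGCTG does not match either.
With no annealing site for primer 1, no amplification occurs.

No product — primer 1 has no binding site in the template.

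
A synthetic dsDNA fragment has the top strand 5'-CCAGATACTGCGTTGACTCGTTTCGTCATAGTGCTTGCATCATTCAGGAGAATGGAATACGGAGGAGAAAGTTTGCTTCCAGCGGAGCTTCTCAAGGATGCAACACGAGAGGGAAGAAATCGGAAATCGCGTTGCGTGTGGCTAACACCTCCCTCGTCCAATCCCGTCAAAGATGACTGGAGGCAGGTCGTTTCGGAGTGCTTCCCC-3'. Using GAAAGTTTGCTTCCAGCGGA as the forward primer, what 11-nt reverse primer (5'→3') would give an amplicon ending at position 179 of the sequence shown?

The forward primer binds at positions 67–86; the product's 3' end on the top strand is position 179.
The reverse primer anneals to the top strand over positions 169–179, i.e. to AAAGATGACTG.
Its sequence written 5'→3' is the reverse complement: CAGTCATCTTT.

5'-CAGTCATCTTT-3'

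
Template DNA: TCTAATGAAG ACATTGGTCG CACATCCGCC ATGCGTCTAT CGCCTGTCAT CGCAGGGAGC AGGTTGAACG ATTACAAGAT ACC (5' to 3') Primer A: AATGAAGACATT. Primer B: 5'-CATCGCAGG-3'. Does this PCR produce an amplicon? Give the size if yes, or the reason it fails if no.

Primer A (AATGAAGACATT) matches the top strand at positions 4–15 (3' end points downstream).
Primer B (CATCGCAGG) also matches the top strand directly, at positions 48–56 — its reverse complement CCTGCGATG is not present.
Both primers anneal to the bottom strand with 3' ends pointing the same way, so neither can prime synthesis back toward the other.

No product — both primers anneal to the same strand and extend in the same direction.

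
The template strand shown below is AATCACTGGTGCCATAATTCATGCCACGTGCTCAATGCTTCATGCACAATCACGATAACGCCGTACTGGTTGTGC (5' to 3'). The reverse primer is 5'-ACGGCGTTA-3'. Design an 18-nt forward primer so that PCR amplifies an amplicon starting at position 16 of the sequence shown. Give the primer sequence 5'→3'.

The reverse primer's reverse complement TAACGCCGT matches the template at positions 56–64; the product starts at position 16.
The forward primer is identical to the top strand over positions 16–33: AATTCATGCCACGTGCTC.

5'-AATTCATGCCACGTGCTC-3'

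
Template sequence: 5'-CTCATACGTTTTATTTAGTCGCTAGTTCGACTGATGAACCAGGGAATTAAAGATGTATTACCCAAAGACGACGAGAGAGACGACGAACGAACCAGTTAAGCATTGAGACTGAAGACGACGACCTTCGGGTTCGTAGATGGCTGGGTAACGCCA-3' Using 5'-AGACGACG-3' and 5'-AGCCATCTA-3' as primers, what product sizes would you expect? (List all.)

The forward primer AGACGACG matches the top strand at positions 66–73, 78–85, 113–120.
The reverse primer's reverse complement is TAGATGGCT, matching at positions 134–142.
Each forward site pairs with the reverse site to give a product ending at position 142: sizes 77, 65, 30 bp.

77 bp, 65 bp, 30 bp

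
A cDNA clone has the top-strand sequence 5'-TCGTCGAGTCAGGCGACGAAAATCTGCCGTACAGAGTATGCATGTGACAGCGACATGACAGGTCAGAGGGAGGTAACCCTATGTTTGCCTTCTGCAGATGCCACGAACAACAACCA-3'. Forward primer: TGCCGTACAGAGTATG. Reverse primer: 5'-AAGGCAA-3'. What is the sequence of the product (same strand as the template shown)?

The forward primer matches the template at positions 25–40.
The reverse primer's reverse complement is TTGCCTT, which matches the template at positions 85–91.
The product is the template from position 25 through 91 (67 bp).

5'-TGCCGTACAGAGTATGCATGTGACAGCGACATGACAGGTCAGAGGGAGGTAACCCTATGTTTGCCTT-3'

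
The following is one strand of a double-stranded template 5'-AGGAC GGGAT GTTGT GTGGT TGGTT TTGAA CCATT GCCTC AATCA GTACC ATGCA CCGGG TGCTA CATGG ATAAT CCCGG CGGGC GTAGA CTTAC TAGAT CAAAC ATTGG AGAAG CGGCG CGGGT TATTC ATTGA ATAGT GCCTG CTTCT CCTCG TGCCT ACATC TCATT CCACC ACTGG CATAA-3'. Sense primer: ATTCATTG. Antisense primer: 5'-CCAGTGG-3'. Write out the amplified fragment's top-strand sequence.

The forward primer matches the template at positions 127–134.
Taking the reverse complement of CCAGTGG gives CCACTGG, found at positions 174–180 on the template; the primer anneals here to the top strand with its 3' end pointing upstream.
The product is the template from position 127 through 180 (54 bp).

5'-ATTCATTGAATAGTGCCTGCTTCTCCTCGTGCCTACATCTCATTCCACCACTGG-3'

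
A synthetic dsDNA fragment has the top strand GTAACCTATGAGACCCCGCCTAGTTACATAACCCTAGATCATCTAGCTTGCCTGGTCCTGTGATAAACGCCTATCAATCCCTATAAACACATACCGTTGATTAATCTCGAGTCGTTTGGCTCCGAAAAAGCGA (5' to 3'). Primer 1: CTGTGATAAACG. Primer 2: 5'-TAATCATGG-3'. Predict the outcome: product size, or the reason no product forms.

No product — primer 2 has no binding site in the template.

Primer 2 (TAATCATGG) does not match the top strand, and its reverse complement CCATGATTA does not match either.
With no annealing site for primer 2, no amplification occurs.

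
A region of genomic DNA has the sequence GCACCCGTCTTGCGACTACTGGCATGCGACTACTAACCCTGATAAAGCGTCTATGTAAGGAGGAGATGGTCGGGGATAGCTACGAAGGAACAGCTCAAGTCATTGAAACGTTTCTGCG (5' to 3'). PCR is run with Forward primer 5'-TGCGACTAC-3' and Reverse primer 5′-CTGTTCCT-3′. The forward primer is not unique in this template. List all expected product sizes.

The forward primer TGCGACTAC matches the top strand at positions 11–19, 25–33.
The reverse primer's reverse complement is AGGAACAG, matching at positions 86–93.
Each forward site pairs with the reverse site to give a product ending at position 93: sizes 83, 69 bp.

83 bp, 69 bp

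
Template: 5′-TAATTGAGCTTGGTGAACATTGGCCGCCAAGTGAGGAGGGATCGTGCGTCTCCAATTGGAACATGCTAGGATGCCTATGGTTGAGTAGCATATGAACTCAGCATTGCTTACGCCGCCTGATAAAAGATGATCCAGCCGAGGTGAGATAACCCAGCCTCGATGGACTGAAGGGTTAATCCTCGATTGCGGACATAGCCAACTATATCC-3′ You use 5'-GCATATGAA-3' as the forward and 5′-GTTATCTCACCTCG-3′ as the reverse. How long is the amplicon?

63 bp

The forward primer matches the template at positions 88–96.
The reverse primer's reverse complement is CGAGGTGAGATAAC, which matches the template at positions 137–150.
Amplicon spans positions 88–150: 63 bp.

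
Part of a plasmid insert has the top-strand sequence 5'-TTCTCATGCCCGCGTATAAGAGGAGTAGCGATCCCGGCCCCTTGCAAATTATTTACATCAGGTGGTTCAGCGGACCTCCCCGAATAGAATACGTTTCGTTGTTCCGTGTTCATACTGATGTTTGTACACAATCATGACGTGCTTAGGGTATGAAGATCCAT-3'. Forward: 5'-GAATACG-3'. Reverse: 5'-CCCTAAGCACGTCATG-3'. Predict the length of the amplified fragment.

62 bp

Scanning the template, GAATACG occurs at positions 87–93; this primer anneals to the bottom strand there with its 3' end pointing downstream.
The reverse primer's reverse complement is CATGACGTGCTTAGGG, which matches the template at positions 133–148.
Product length = (reverse-primer end) − (forward-primer start) + 1 = 148 − 87 + 1 = 62 bp.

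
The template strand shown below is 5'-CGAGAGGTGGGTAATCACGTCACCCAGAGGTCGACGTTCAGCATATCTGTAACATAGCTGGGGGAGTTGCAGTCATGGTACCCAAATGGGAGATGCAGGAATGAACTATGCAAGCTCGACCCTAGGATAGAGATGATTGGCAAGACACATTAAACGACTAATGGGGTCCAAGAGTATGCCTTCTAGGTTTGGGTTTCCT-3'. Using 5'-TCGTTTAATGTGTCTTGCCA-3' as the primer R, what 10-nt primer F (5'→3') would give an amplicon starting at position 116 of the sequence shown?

The reverse primer's reverse complement TGGCAAGACACATTAAACGA matches the template at positions 138–157; the product starts at position 116.
The forward primer is identical to the top strand over positions 116–125: TCGACCCTAG.

5'-TCGACCCTAG-3'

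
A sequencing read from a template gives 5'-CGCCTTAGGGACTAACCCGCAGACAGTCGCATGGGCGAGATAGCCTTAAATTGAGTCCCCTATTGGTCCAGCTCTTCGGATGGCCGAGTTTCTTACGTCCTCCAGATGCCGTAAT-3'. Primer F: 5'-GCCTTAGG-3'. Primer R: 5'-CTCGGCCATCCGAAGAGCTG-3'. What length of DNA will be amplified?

Scanning the template, GCCTTAGG occurs at positions 2–9; this primer anneals to the bottom strand there with its 3' end pointing downstream.
The reverse primer's reverse complement is CAGCTCTTCGGATGGCCGAG, which matches the template at positions 69–88.
Amplicon spans positions 2–88: 87 bp.

87 bp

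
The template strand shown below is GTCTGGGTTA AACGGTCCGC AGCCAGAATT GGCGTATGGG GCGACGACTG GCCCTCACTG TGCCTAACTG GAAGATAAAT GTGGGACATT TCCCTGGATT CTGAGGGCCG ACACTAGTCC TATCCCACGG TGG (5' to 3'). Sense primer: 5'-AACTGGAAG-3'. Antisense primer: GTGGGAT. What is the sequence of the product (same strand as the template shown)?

Scanning the template, AACTGGAAG occurs at positions 66–74; this primer anneals to the bottom strand there with its 3' end pointing downstream.
Taking the reverse complement of GTGGGAT gives ATCCCAC, found at positions 122–128 on the template; the primer anneals here to the top strand with its 3' end pointing upstream.
The product is the template from position 66 through 128 (63 bp).

5'-AACTGGAAGATAAATGTGGGACATTTCCCTGGATTCTGAGGGCCGACACTAGTCCTATCCCAC-3'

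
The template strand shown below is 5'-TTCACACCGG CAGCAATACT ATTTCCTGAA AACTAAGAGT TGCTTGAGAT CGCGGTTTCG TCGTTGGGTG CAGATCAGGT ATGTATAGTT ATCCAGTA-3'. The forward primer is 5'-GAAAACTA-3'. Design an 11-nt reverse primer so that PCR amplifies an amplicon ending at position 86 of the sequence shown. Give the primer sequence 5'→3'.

5'-ATACATACCTG-3'

The forward primer binds at positions 28–35; the product's 3' end on the top strand is position 86.
The reverse primer anneals to the top strand over positions 76–86, i.e. to CAGGTATGTAT.
Its sequence written 5'→3' is the reverse complement: ATACATACCTG.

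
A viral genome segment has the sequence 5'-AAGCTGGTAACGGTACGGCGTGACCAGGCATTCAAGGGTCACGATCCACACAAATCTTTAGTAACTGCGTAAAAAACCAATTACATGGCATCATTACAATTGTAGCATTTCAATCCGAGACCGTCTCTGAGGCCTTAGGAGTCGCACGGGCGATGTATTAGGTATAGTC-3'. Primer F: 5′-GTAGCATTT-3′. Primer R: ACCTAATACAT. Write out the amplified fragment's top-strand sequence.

5'-GTAGCATTTCAATCCGAGACCGTCTCTGAGGCCTTAGGAGTCGCACGGGCGATGTATTAGGT-3'

The forward primer matches the template at positions 102–110.
The reverse primer's reverse complement is ATGTATTAGGT, which matches the template at positions 153–163.
The product is the template from position 102 through 163 (62 bp).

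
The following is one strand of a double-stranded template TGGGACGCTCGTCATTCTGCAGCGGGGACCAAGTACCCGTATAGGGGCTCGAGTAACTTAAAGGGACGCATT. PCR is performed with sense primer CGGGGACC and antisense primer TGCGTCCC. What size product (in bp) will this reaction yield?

48 bp

Forward primer CGGGGACC is found on the top strand at positions 23–30.
Taking the reverse complement of TGCGTCCC gives GGGACGCA, found at positions 63–70 on the template; the primer anneals here to the top strand with its 3' end pointing upstream.
Amplicon spans positions 23–70: 48 bp.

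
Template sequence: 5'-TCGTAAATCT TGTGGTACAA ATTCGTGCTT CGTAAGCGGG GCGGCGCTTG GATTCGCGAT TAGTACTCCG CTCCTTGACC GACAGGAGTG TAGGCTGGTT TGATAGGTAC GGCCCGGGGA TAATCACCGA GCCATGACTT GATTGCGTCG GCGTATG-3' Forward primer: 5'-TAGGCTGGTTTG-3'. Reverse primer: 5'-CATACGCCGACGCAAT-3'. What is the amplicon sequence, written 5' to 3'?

Forward primer TAGGCTGGTTTG is found on the top strand at positions 91–102.
Taking the reverse complement of CATACGCCGACGCAAT gives ATTGCGTCGGCGTATG, found at positions 142–157 on the template; the primer anneals here to the top strand with its 3' end pointing upstream.
The product is the template from position 91 through 157 (67 bp).

5'-TAGGCTGGTTTGATAGGTACGGCCCGGGGATAATCACCGAGCCATGACTTGATTGCGTCGGCGTATG-3'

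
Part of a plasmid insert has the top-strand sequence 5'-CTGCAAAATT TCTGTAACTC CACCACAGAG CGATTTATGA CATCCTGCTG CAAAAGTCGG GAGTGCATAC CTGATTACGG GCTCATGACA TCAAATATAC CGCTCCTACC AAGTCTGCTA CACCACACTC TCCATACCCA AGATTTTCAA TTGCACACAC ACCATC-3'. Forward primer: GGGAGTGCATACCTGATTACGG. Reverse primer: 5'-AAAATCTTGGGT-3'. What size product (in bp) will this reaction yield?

89 bp

Scanning the template, GGGAGTGCATACCTGATTACGG occurs at positions 59–80; this primer anneals to the bottom strand there with its 3' end pointing downstream.
Reverse complement of the reverse primer: ACCCAAGATTTT. This occurs on the top strand at positions 136–147.
The product runs from position 59 to position 147, so its length is 147 − 59 + 1 = 89 bp.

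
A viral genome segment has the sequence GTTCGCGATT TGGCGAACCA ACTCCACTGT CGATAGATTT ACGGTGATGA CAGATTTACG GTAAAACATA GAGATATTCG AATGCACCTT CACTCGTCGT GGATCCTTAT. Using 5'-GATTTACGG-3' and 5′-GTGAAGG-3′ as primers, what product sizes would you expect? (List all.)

The forward primer GATTTACGG matches the top strand at positions 36–44, 53–61.
The reverse primer's reverse complement is CCTTCAC, matching at positions 87–93.
Each forward site pairs with the reverse site to give a product ending at position 93: sizes 58, 41 bp.

58 bp, 41 bp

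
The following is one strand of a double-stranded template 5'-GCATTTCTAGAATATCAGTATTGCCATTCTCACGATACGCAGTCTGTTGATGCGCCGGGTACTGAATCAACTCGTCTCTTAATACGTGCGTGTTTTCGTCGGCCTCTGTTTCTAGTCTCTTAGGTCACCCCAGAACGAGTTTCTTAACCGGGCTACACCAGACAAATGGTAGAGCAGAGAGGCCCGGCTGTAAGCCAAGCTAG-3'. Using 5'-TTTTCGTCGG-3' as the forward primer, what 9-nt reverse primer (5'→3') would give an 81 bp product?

5'-TCTACCATT-3'

The forward primer binds at positions 93–102, so an 81 bp product ends at position 93 + 81 − 1 = 173.
The reverse primer anneals to the top strand over positions 165–173, i.e. to AATGGTAGA.
Its sequence written 5'→3' is the reverse complement: TCTACCATT.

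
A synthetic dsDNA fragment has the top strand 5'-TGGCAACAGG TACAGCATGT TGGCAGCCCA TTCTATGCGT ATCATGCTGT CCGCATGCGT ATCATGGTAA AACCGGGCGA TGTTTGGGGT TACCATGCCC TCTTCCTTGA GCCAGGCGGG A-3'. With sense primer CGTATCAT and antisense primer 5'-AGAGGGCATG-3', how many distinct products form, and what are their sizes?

The forward primer CGTATCAT matches the top strand at positions 38–45, 58–65.
The reverse primer's reverse complement is CATGCCCTCT, matching at positions 94–103.
Each forward site pairs with the reverse site to give a product ending at position 103: sizes 66, 46 bp.

Two products: 66 bp, 46 bp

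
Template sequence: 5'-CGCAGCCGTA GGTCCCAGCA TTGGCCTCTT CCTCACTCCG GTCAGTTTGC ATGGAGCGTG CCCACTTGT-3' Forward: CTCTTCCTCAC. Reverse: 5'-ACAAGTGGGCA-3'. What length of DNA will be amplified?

Scanning the template, CTCTTCCTCAC occurs at positions 26–36; this primer anneals to the bottom strand there with its 3' end pointing downstream.
Reverse complement of the reverse primer: TGCCCACTTGT. This occurs on the top strand at positions 59–69.
Amplicon spans positions 26–69: 44 bp.

44 bp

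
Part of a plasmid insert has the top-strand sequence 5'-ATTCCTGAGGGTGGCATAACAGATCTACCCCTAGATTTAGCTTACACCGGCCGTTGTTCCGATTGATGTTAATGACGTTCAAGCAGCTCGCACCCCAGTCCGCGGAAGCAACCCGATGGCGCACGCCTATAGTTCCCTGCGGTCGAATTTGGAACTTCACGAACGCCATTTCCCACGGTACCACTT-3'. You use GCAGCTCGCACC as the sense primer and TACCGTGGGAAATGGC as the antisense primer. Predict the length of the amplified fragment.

98 bp

Forward primer GCAGCTCGCACC is found on the top strand at positions 83–94.
The reverse primer's reverse complement is GCCATTTCCCACGGTA, which matches the template at positions 165–180.
The product runs from position 83 to position 180, so its length is 180 − 83 + 1 = 98 bp.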